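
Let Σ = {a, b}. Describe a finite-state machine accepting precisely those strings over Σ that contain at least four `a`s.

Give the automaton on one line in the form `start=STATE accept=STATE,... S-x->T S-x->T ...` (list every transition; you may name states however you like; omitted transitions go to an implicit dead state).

Only the number of `a`s matters, and only up to 5. Make a chain s0 → s1 → s2 → s3 → s4 → s5 advanced by each `a` (with s5 absorbing); every other symbol self-loops. The accepting set is {s4, s5}.
        a   b  
>  s0   s1  s0 
   s1   s2  s1 
   s2   s3  s2 
   s3   s4  s3 
 * s4   s5  s4 
 * s5   s5  s5 
(> = start, * = accepting)

start=s0 accept=s4,s5 s0-a->s1 s0-b->s0 s1-a->s2 s1-b->s1 s2-a->s3 s2-b->s2 s3-a->s4 s3-b->s3 s4-a->s5 s4-b->s4 s5-a->s5 s5-b->s5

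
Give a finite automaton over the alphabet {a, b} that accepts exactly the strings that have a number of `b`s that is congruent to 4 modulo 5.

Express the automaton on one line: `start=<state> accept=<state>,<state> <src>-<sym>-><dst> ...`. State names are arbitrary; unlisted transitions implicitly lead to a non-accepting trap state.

start=S0 accept=S4 S0-a->S0 S0-b->S1 S1-a->S1 S1-b->S2 S2-a->S2 S2-b->S3 S3-a->S3 S3-b->S4 S4-a->S4 S4-b->S0

Keep the running count of `b`s modulo 5: each `b` advances along the cycle S0 → S1 → S2 → S3 → S4 → S0 while other symbols loop. Accept at S4.
5 states suffice.
        a   b  
>  S0   S0  S1 
   S1   S1  S2 
   S2   S2  S3 
   S3   S3  S4 
 * S4   S4  S0 
(> = start, * = accepting)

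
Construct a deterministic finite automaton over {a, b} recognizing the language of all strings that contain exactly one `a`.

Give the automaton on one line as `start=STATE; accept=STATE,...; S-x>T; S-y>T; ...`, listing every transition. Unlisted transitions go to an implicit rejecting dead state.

Count `a`s, saturating at 2: state S0 means no `a` yet, S1 means one `a` seen, S2 means more than one. Each `a` increments (capped at S2); other symbols loop. Accept from {S1}.
With 3 states:
        a   b  
>  S0   S1  S0 
 * S1   S2  S1 
   S2   S2  S2 
(> = start, * = accepting)

start=S0; accept=S1; S0-a>S1; S0-b>S0; S1-a>S2; S1-b>S1; S2-a>S2; S2-b>S2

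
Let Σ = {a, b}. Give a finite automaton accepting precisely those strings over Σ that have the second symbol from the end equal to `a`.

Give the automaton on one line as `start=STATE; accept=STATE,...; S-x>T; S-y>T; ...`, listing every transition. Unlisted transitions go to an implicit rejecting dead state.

Because acceptance depends on a position counted from the end, the machine has to buffer the most recent 2 symbols. Make each state the string of the last up-to-2 symbols read; on input `x` shift the window left and append `x`. Accept when the buffered window has length 2 and begins with `a`.
With 7 states:
        a   b  
>  s0   s1  s2 
   s1   s3  s4 
   s2   s5  s6 
 * s3   s3  s4 
 * s4   s5  s6 
   s5   s3  s4 
   s6   s5  s6 
(> = start, * = accepting)

start=s0; accept=s3,s4; s0-a>s1; s0-b>s2; s1-a>s3; s1-b>s4; s2-a>s5; s2-b>s6; s3-a>s3; s3-b>s4; s4-a>s5; s4-b>s6; s5-a>s3; s5-b>s4; s6-a>s5; s6-b>s6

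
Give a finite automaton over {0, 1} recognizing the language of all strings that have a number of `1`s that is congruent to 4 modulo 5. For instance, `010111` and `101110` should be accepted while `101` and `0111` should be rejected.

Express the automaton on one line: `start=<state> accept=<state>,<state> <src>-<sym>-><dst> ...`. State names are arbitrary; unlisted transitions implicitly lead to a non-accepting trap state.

start=S0 accept=S4 S0-0->S0 S0-1->S1 S1-0->S1 S1-1->S2 S2-0->S2 S2-1->S3 S3-0->S3 S3-1->S4 S4-0->S4 S4-1->S0

The only thing that matters is how many `1`s have appeared, reduced mod 5. Use one state per residue: S0 for 0, …, S4 for 4. Reading `1` moves to the next residue; anything else stays put. S4 is accepting.
        0   1  
>  S0   S0  S1 
   S1   S1  S2 
   S2   S2  S3 
   S3   S3  S4 
 * S4   S4  S0 
(> = start, * = accepting)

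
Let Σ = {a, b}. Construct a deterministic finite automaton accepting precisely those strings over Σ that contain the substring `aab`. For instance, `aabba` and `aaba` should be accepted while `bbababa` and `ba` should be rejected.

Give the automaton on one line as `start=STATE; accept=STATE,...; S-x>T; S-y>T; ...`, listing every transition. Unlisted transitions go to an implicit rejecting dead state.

Track how much of `aab` has been matched so far: state q0 is no progress, q3 is the absorbing accept state reached once `aab` has occurred. Intermediate states record partial matches; on a mismatch, fall back to the longest reusable overlap.
A 4-state machine:
        a   b  
>  q0   q1  q0 
   q1   q2  q0 
   q2   q2  q3 
 * q3   q3  q3 
(> = start, * = accepting)

start=q0; accept=q3; q0-a>q1; q0-b>q0; q1-a>q2; q1-b>q0; q2-a>q2; q2-b>q3; q3-a>q3; q3-b>q3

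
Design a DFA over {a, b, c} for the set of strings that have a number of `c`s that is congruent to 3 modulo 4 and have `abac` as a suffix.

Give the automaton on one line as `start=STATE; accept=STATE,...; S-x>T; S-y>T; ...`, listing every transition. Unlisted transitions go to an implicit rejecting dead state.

Build one automaton per condition and run them in lockstep. One (4 states) tracks the count of `c`s modulo 4; the other (5 states) tracks how much of the suffix `abac` has currently been matched. Each combined state is a pair, one component from each; accept when both components accept.
20 states suffice.
          a    b    c  
>  q0     q1   q0   q2 
   q1     q1   q3   q2 
   q2     q4   q2   q5 
   q3     q6   q0   q2 
   q4     q4   q7   q5 
   q5     q8   q5   q9 
   q6     q1   q3  q10 
   q7    q11   q2   q5 
   q8     q8  q12   q9 
   q9    q13   q9   q0 
   q10    q4   q2   q5 
   q11    q4   q7  q14 
   q12   q15   q5   q9 
   q13   q13  q16   q0 
   q14    q8   q5   q9 
   q15    q8  q12  q17 
   q16   q18   q9   q0 
 * q17   q13   q9   q0 
   q18   q13  q16  q19 
   q19    q1   q0   q2 
(> = start, * = accepting)

start=q0; accept=q17; q0-a>q1; q0-b>q0; q0-c>q2; q1-a>q1; q1-b>q3; q1-c>q2; q2-a>q4; q2-b>q2; q2-c>q5; q3-a>q6; q3-b>q0; q3-c>q2; q4-a>q4; q4-b>q7; q4-c>q5; q5-a>q8; q5-b>q5; q5-c>q9; q6-a>q1; q6-b>q3; q6-c>q10; q7-a>q11; q7-b>q2; q7-c>q5; q8-a>q8; q8-b>q12; q8-c>q9; q9-a>q13; q9-b>q9; q9-c>q0; q10-a>q4; q10-b>q2; q10-c>q5; q11-a>q4; q11-b>q7; q11-c>q14; q12-a>q15; q12-b>q5; q12-c>q9; q13-a>q13; q13-b>q16; q13-c>q0; q14-a>q8; q14-b>q5; q14-c>q9; q15-a>q8; q15-b>q12; q15-c>q17; q16-a>q18; q16-b>q9; q16-c>q0; q17-a>q13; q17-b>q9; q17-c>q0; q18-a>q13; q18-b>q16; q18-c>q19; q19-a>q1; q19-b>q0; q19-c>q2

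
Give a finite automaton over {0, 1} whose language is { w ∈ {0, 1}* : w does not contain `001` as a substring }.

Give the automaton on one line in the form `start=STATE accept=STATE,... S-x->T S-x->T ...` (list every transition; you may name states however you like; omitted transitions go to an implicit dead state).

start=q0 accept=q0,q1,q2 q0-0->q1 q0-1->q0 q1-0->q2 q1-1->q0 q2-0->q2 q2-1->q3 q3-0->q3 q3-1->q3

This is the complement of 'contains `001`'. Use the same substring-matching states — q0 through q3 holding how much of `001` has just been matched — but flip the accepting set: everything except the trap q3 accepts.
With 4 states:
        0   1  
>* q0   q1  q0 
 * q1   q2  q0 
 * q2   q2  q3 
   q3   q3  q3 
(> = start, * = accepting)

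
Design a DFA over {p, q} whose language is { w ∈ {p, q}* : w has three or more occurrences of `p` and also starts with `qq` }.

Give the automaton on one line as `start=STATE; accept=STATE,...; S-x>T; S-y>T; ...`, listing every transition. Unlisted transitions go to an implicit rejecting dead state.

Build one automaton per condition and run them in lockstep. One (5 states) tracks the count of `p`s, saturating at 4; the other (4 states) tracks whether the input so far still matches the prefix `qq`. Each combined state is a pair, one component from each; accept when both components accept. After merging equivalent states the machine shrinks.
7 states suffice.
        p   q  
>  s0   s1  s2 
   s1   s1  s1 
   s2   s1  s3 
   s3   s4  s3 
   s4   s5  s4 
   s5   s6  s5 
 * s6   s6  s6 
(> = start, * = accepting)

start=s0; accept=s6; s0-p>s1; s0-q>s2; s1-p>s1; s1-q>s1; s2-p>s1; s2-q>s3; s3-p>s4; s3-q>s3; s4-p>s5; s4-q>s4; s5-p>s6; s5-q>s5; s6-p>s6; s6-q>s6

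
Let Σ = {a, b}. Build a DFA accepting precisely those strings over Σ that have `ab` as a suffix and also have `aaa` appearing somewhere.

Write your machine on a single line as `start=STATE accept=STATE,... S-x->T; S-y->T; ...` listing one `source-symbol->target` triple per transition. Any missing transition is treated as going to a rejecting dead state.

start=q0; accept=q4; q0-a->q1; q0-b->q0; q1-a->q2; q1-b->q0; q2-a->q3; q2-b->q0; q3-a->q3; q3-b->q4; q4-a->q3; q4-b->q5; q5-a->q3; q5-b->q5

Handle the two conditions separately and then intersect. The first has 3 states tracking how much of the suffix `ab` has currently been matched; the second has 4 states tracking whether and how much of `aaa` has been seen. A product state is a pair (one from each), accepting exactly when both do. Equivalent product states are then merged.
A 6-state machine:
        a   b  
>  q0   q1  q0 
   q1   q2  q0 
   q2   q3  q0 
   q3   q3  q4 
 * q4   q3  q5 
   q5   q3  q5 
(> = start, * = accepting)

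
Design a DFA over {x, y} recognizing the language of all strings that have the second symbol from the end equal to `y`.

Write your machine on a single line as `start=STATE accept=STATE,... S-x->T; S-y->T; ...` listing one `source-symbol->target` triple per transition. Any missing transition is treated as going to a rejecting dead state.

Because acceptance depends on a position counted from the end, the machine has to buffer the most recent 2 symbols. Make each state the string of the last up-to-2 symbols read; on input `x` shift the window left and append `x`. Accept when the buffered window has length 2 and begins with `y`.
        x   y  
>  s0   s1  s2 
   s1   s3  s4 
   s2   s5  s6 
   s3   s3  s4 
   s4   s5  s6 
 * s5   s3  s4 
 * s6   s5  s6 
(> = start, * = accepting)

start=s0; accept=s5,s6; s0-x->s1; s0-y->s2; s1-x->s3; s1-y->s4; s2-x->s5; s2-y->s6; s3-x->s3; s3-y->s4; s4-x->s5; s4-y->s6; s5-x->s3; s5-y->s4; s6-x->s5; s6-y->s6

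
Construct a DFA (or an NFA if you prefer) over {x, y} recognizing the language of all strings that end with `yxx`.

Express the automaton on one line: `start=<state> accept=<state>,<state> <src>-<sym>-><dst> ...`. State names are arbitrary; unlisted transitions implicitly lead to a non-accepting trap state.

start=s0 accept=s3 s0-x->s0 s0-y->s1 s1-x->s2 s1-y->s1 s2-x->s3 s2-y->s1 s3-x->s0 s3-y->s1

Let each state record the length of the longest suffix of the input read so far that is also a prefix of `yxx`. s1 means the last symbol is `y`; s2 means the last 2 symbols are `yx`; s3 means the last 3 symbols are `yxx`. Accept only at s3, where the string currently ends in `yxx`.
4 states suffice.
        x   y  
>  s0   s0  s1 
   s1   s2  s1 
   s2   s3  s1 
 * s3   s0  s1 
(> = start, * = accepting)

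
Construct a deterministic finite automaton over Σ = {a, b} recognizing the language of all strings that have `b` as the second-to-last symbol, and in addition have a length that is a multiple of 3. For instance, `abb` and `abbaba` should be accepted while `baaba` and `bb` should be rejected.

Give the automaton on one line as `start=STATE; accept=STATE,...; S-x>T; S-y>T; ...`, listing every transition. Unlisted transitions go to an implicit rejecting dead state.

Build one automaton per condition and run them in lockstep. One (7 states) tracks the last 2 symbols read; the other (3 states) tracks the input length modulo 3. Each combined state is a pair, one component from each; accept when both components accept. Equivalent product states are then merged.
A 5-state machine:
        a   b  
>  q0   q1  q1 
   q1   q2  q3 
   q2   q0  q0 
   q3   q4  q4 
 * q4   q1  q1 
(> = start, * = accepting)

start=q0; accept=q4; q0-a>q1; q0-b>q1; q1-a>q2; q1-b>q3; q2-a>q0; q2-b>q0; q3-a>q4; q3-b>q4; q4-a>q1; q4-b>q1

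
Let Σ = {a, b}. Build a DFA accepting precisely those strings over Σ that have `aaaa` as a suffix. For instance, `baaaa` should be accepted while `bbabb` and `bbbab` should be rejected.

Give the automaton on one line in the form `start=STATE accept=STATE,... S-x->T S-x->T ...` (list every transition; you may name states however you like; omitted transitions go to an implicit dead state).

start=S0 accept=S4 S0-a->S1 S0-b->S0 S1-a->S2 S1-b->S0 S2-a->S3 S2-b->S0 S3-a->S4 S3-b->S0 S4-a->S4 S4-b->S0

Remember how much of `aaaa` the current input suffix matches. State S0 means no match yet; S1 means the last symbol is `a`; S2 means the last 2 symbols are `aa`; S3 means the last 3 symbols are `aaa`; S4 means the last 4 symbols are `aaaa`. Only S4 accepts. On a mismatch, fall back to the longest proper suffix that is still a prefix of `aaaa`.
5 states suffice.
        a   b  
>  S0   S1  S0 
   S1   S2  S0 
   S2   S3  S0 
   S3   S4  S0 
 * S4   S4  S0 
(> = start, * = accepting)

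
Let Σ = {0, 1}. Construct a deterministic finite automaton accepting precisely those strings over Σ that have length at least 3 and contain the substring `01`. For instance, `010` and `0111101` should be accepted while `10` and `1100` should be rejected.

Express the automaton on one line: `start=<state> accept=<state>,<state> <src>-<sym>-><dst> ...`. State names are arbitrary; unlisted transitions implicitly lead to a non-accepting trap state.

Run two small machines in parallel and take their product. The first has 5 states tracking the input length, saturating at 4; the second has 3 states tracking whether and how much of `01` has been seen. A product state is a pair (one from each), accepting exactly when both do.
12 states suffice.
          0    1  
>  q0     q1   q2 
   q1     q3   q4 
   q2     q3   q5 
   q3     q6   q7 
   q4     q7   q7 
   q5     q6   q8 
   q6     q9  q10 
 * q7    q10  q10 
   q8     q9  q11 
   q9     q9  q10 
 * q10   q10  q10 
   q11    q9  q11 
(> = start, * = accepting)

start=q0 accept=q7,q10 q0-0->q1 q0-1->q2 q1-0->q3 q1-1->q4 q2-0->q3 q2-1->q5 q3-0->q6 q3-1->q7 q4-0->q7 q4-1->q7 q5-0->q6 q5-1->q8 q6-0->q9 q6-1->q10 q7-0->q10 q7-1->q10 q8-0->q9 q8-1->q11 q9-0->q9 q9-1->q10 q10-0->q10 q10-1->q10 q11-0->q9 q11-1->q11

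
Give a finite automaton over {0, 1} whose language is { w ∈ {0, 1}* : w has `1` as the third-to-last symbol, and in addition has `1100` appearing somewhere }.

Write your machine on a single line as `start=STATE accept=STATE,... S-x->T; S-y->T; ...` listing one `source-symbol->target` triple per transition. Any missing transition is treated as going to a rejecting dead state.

start=s0; accept=s4,s9,s10,s11; s0-0->s0; s0-1->s1; s1-0->s0; s1-1->s2; s2-0->s3; s2-1->s2; s3-0->s4; s3-1->s1; s4-0->s5; s4-1->s6; s5-0->s5; s5-1->s6; s6-0->s7; s6-1->s8; s7-0->s4; s7-1->s9; s8-0->s10; s8-1->s11; s9-0->s7; s9-1->s8; s10-0->s4; s10-1->s9; s11-0->s10; s11-1->s11

Handle the two conditions separately and then intersect. One (15 states) tracks the last 3 symbols read; the other (5 states) tracks whether and how much of `1100` has been seen. Each combined state is a pair, one component from each; accept when both components accept. Minimizing collapses redundant product states.
A 12-state machine:
          0    1  
>  s0     s0   s1 
   s1     s0   s2 
   s2     s3   s2 
   s3     s4   s1 
 * s4     s5   s6 
   s5     s5   s6 
   s6     s7   s8 
   s7     s4   s9 
   s8    s10  s11 
 * s9     s7   s8 
 * s10    s4   s9 
 * s11   s10  s11 
(> = start, * = accepting)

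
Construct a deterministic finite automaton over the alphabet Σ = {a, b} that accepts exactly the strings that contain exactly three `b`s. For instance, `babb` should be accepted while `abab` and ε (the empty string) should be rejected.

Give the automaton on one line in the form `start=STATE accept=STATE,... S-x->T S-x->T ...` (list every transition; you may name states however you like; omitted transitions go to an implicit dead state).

start=s0 accept=s3 s0-a->s0 s0-b->s1 s1-a->s1 s1-b->s2 s2-a->s2 s2-b->s3 s3-a->s3 s3-b->s4 s4-a->s4 s4-b->s4

Count `b`s, saturating at 4: states s0 through s3 mean 0 through 3 `b`s seen; s4 means more than 3. Each `b` increments (capped at s4); other symbols loop. Accept from {s3}.
A 5-state machine:
        a   b  
>  s0   s0  s1 
   s1   s1  s2 
   s2   s2  s3 
 * s3   s3  s4 
   s4   s4  s4 
(> = start, * = accepting)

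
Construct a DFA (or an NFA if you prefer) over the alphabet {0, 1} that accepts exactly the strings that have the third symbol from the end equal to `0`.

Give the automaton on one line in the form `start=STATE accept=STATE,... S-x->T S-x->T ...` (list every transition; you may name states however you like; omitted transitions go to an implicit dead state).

start=A accept=H,I,J,K A-0->B A-1->C B-0->D B-1->E C-0->F C-1->G D-0->H D-1->I E-0->J E-1->K F-0->L F-1->M G-0->N G-1->O H-0->H H-1->I I-0->J I-1->K J-0->L J-1->M K-0->N K-1->O L-0->H L-1->I M-0->J M-1->K N-0->L N-1->M O-0->N O-1->O

A DFA must remember the last 3 symbols (since which symbol is third-to-last isn't known until the input ends). Use one state per possible window of the last ≤3 symbols; accept from those whose window starts with `0`.
With 15 states:
       0  1 
>  A   B  C 
   B   D  E 
   C   F  G 
   D   H  I 
   E   J  K 
   F   L  M 
   G   N  O 
 * H   H  I 
 * I   J  K 
 * J   L  M 
 * K   N  O 
   L   H  I 
   M   J  K 
   N   L  M 
   O   N  O 
(> = start, * = accepting)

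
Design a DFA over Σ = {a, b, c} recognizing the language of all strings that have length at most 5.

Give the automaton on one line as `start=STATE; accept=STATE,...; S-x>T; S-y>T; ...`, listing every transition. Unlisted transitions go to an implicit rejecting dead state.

Count input length up to 6: every symbol moves from S0 toward S6, which means 'more than 5' and absorbs. Accept from {S0, S1, S2, S3, S4, S5}.
With 7 states:
        a   b   c  
>* S0   S1  S1  S1 
 * S1   S2  S2  S2 
 * S2   S3  S3  S3 
 * S3   S4  S4  S4 
 * S4   S5  S5  S5 
 * S5   S6  S6  S6 
   S6   S6  S6  S6 
(> = start, * = accepting)

start=S0; accept=S0,S1,S2,S3,S4,S5; S0-a>S1; S0-b>S1; S0-c>S1; S1-a>S2; S1-b>S2; S1-c>S2; S2-a>S3; S2-b>S3; S2-c>S3; S3-a>S4; S3-b>S4; S3-c>S4; S4-a>S5; S4-b>S5; S4-c>S5; S5-a>S6; S5-b>S6; S5-c>S6; S6-a>S6; S6-b>S6; S6-c>S6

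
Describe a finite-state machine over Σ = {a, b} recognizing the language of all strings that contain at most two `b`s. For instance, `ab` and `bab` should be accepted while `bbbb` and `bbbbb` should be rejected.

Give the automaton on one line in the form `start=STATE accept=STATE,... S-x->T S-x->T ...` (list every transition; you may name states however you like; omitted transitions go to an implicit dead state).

Only the number of `b`s matters, and only up to 3. Make a chain s0 → s1 → s2 → s3 advanced by each `b` (with s3 absorbing); every other symbol self-loops. The accepting set is {s0, s1, s2}.
4 states suffice.
        a   b  
>* s0   s0  s1 
 * s1   s1  s2 
 * s2   s2  s3 
   s3   s3  s3 
(> = start, * = accepting)

start=s0 accept=s0,s1,s2 s0-a->s0 s0-b->s1 s1-a->s1 s1-b->s2 s2-a->s2 s2-b->s3 s3-a->s3 s3-b->s3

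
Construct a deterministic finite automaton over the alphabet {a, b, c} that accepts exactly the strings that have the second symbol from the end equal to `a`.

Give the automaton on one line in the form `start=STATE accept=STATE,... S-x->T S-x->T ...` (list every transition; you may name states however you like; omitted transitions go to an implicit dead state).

A DFA must remember the last 2 symbols (since which symbol is second-to-last isn't known until the input ends). Use one state per possible window of the last ≤2 symbols; accept from those whose window starts with `a`.
With 13 states:
          a    b    c  
>  q0     q1   q2   q3 
   q1     q4   q5   q6 
   q2     q7   q8   q9 
   q3    q10  q11  q12 
 * q4     q4   q5   q6 
 * q5     q7   q8   q9 
 * q6    q10  q11  q12 
   q7     q4   q5   q6 
   q8     q7   q8   q9 
   q9    q10  q11  q12 
   q10    q4   q5   q6 
   q11    q7   q8   q9 
   q12   q10  q11  q12 
(> = start, * = accepting)

start=q0 accept=q4,q5,q6 q0-a->q1 q0-b->q2 q0-c->q3 q1-a->q4 q1-b->q5 q1-c->q6 q2-a->q7 q2-b->q8 q2-c->q9 q3-a->q10 q3-b->q11 q3-c->q12 q4-a->q4 q4-b->q5 q4-c->q6 q5-a->q7 q5-b->q8 q5-c->q9 q6-a->q10 q6-b->q11 q6-c->q12 q7-a->q4 q7-b->q5 q7-c->q6 q8-a->q7 q8-b->q8 q8-c->q9 q9-a->q10 q9-b->q11 q9-c->q12 q10-a->q4 q10-b->q5 q10-c->q6 q11-a->q7 q11-b->q8 q11-c->q9 q12-a->q10 q12-b->q11 q12-c->q12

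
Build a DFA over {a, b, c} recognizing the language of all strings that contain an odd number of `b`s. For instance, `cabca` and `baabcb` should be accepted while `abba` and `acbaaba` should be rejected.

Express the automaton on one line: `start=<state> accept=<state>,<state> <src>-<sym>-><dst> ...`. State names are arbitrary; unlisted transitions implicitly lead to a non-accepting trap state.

The only thing that matters is how many `b`s have appeared, reduced mod 2. Use one state per residue: q0 for 0, …, q1 for 1. Reading `b` moves to the next residue; anything else stays put. q1 is accepting.
        a   b   c  
>  q0   q0  q1  q0 
 * q1   q1  q0  q1 
(> = start, * = accepting)

start=q0 accept=q1 q0-a->q0 q0-b->q1 q0-c->q0 q1-a->q1 q1-b->q0 q1-c->q1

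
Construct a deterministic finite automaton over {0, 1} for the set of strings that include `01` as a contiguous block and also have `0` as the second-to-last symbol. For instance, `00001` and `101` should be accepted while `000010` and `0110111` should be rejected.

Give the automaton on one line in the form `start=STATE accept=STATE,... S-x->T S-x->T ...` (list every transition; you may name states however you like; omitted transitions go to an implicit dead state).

Run two small machines in parallel and take their product. One (3 states) tracks whether and how much of `01` has been seen; the other (7 states) tracks the last 2 symbols read. Each combined state is a pair, one component from each; accept when both components accept. After merging equivalent states the machine shrinks.
With 6 states:
        0   1  
>  S0   S1  S0 
   S1   S1  S2 
 * S2   S3  S4 
   S3   S5  S2 
   S4   S3  S4 
 * S5   S5  S2 
(> = start, * = accepting)

start=S0 accept=S2,S5 S0-0->S1 S0-1->S0 S1-0->S1 S1-1->S2 S2-0->S3 S2-1->S4 S3-0->S5 S3-1->S2 S4-0->S3 S4-1->S4 S5-0->S5 S5-1->S2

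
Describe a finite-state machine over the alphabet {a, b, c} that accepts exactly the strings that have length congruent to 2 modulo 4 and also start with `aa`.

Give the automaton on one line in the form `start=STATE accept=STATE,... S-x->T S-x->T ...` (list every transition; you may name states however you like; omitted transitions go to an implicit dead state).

start=q0 accept=q3 q0-a->q1 q0-b->q2 q0-c->q2 q1-a->q3 q1-b->q4 q1-c->q4 q2-a->q4 q2-b->q4 q2-c->q4 q3-a->q5 q3-b->q5 q3-c->q5 q4-a->q6 q4-b->q6 q4-c->q6 q5-a->q7 q5-b->q7 q5-c->q7 q6-a->q8 q6-b->q8 q6-c->q8 q7-a->q9 q7-b->q9 q7-c->q9 q8-a->q2 q8-b->q2 q8-c->q2 q9-a->q3 q9-b->q3 q9-c->q3

Handle the two conditions separately and then intersect. The first has 4 states tracking the input length modulo 4; the second has 4 states tracking whether the input so far still matches the prefix `aa`. A product state is a pair (one from each), accepting exactly when both do.
A 10-state machine:
        a   b   c  
>  q0   q1  q2  q2 
   q1   q3  q4  q4 
   q2   q4  q4  q4 
 * q3   q5  q5  q5 
   q4   q6  q6  q6 
   q5   q7  q7  q7 
   q6   q8  q8  q8 
   q7   q9  q9  q9 
   q8   q2  q2  q2 
   q9   q3  q3  q3 
(> = start, * = accepting)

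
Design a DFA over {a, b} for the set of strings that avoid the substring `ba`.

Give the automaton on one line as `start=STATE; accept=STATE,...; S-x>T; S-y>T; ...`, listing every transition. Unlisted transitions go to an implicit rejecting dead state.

start=S0; accept=S0,S1; S0-a>S0; S0-b>S1; S1-a>S2; S1-b>S1; S2-a>S2; S2-b>S2

Track partial matches of the forbidden pattern `ba`. State S2 is a dead state reached once `ba` has occurred; every other state accepts. S0 means no part of `ba` is currently matched.
A 3-state machine:
        a   b  
>* S0   S0  S1 
 * S1   S2  S1 
   S2   S2  S2 
(> = start, * = accepting)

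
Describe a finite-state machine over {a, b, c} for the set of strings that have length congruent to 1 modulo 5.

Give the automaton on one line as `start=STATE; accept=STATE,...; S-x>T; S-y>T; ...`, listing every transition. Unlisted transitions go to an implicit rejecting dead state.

Only the length mod 5 matters, so use a 5-cycle: from any state, every input symbol moves to the next state, wrapping S4 back to S0. Mark S1 accepting.
        a   b   c  
>  S0   S1  S1  S1 
 * S1   S2  S2  S2 
   S2   S3  S3  S3 
   S3   S4  S4  S4 
   S4   S0  S0  S0 
(> = start, * = accepting)

start=S0; accept=S1; S0-a>S1; S0-b>S1; S0-c>S1; S1-a>S2; S1-b>S2; S1-c>S2; S2-a>S3; S2-b>S3; S2-c>S3; S3-a>S4; S3-b>S4; S3-c>S4; S4-a>S0; S4-b>S0; S4-c>S0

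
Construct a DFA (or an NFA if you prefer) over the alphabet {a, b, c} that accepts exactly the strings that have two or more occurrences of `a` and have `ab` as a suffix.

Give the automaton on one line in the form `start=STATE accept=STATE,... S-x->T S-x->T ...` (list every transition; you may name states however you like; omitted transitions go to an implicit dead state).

start=S0 accept=S3 S0-a->S1 S0-b->S0 S0-c->S0 S1-a->S2 S1-b->S1 S1-c->S1 S2-a->S2 S2-b->S3 S2-c->S1 S3-a->S2 S3-b->S1 S3-c->S1

Build one automaton per condition and run them in lockstep. One (4 states) tracks the count of `a`s, saturating at 3; the other (3 states) tracks how much of the suffix `ab` has currently been matched. Each combined state is a pair, one component from each; accept when both components accept. After merging equivalent states the machine shrinks.
4 states suffice.
        a   b   c  
>  S0   S1  S0  S0 
   S1   S2  S1  S1 
   S2   S2  S3  S1 
 * S3   S2  S1  S1 
(> = start, * = accepting)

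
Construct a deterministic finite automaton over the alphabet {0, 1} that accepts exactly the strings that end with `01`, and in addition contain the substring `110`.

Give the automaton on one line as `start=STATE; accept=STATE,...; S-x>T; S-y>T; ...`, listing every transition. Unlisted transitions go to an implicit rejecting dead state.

start=q0; accept=q4; q0-0>q0; q0-1>q1; q1-0>q0; q1-1>q2; q2-0>q3; q2-1>q2; q3-0>q3; q3-1>q4; q4-0>q3; q4-1>q2

Run two small machines in parallel and take their product. One (3 states) tracks how much of the suffix `01` has currently been matched; the other (4 states) tracks whether and how much of `110` has been seen. Each combined state is a pair, one component from each; accept when both components accept. Minimizing collapses redundant product states.
With 5 states:
        0   1  
>  q0   q0  q1 
   q1   q0  q2 
   q2   q3  q2 
   q3   q3  q4 
 * q4   q3  q2 
(> = start, * = accepting)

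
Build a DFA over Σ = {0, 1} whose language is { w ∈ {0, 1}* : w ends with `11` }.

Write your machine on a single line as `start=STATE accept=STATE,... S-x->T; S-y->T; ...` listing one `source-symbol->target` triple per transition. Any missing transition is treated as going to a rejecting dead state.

Remember how much of `11` the current input suffix matches. State s0 means no match yet; s1 means the last symbol is `1`; s2 means the last 2 symbols are `11`. Only s2 accepts. On a mismatch, fall back to the longest proper suffix that is still a prefix of `11`.
3 states suffice.
        0   1  
>  s0   s0  s1 
   s1   s0  s2 
 * s2   s0  s2 
(> = start, * = accepting)

start=s0; accept=s2; s0-0->s0; s0-1->s1; s1-0->s0; s1-1->s2; s2-0->s0; s2-1->s2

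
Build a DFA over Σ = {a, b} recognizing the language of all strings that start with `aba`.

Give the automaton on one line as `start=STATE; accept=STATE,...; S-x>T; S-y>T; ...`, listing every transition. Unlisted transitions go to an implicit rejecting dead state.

Check the first 3 symbols one by one: s0 through s2 record how many have matched `aba` so far; any wrong symbol goes to the dead state s4. After all 3 match we enter the accepting sink s3.
5 states suffice.
        a   b  
>  s0   s1  s4 
   s1   s4  s2 
   s2   s3  s4 
 * s3   s3  s3 
   s4   s4  s4 
(> = start, * = accepting)

start=s0; accept=s3; s0-a>s1; s0-b>s4; s1-a>s4; s1-b>s2; s2-a>s3; s2-b>s4; s3-a>s3; s3-b>s3; s4-a>s4; s4-b>s4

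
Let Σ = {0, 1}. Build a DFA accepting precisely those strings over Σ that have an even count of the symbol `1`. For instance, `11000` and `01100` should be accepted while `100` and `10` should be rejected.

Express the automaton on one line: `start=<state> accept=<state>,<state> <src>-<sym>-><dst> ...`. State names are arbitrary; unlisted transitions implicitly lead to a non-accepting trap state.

The only thing that matters is how many `1`s have appeared, reduced mod 2. Use one state per residue: A for 0, …, B for 1. Reading `1` moves to the next residue; anything else stays put. A is accepting.
       0  1 
>* A   A  B 
   B   B  A 
(> = start, * = accepting)

start=A accept=A A-0->A A-1->B B-0->B B-1->A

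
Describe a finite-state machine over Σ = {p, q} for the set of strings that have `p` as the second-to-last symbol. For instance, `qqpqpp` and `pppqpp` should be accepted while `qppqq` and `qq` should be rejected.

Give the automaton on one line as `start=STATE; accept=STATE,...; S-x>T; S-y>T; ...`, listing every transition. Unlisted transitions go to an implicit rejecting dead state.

start=S0; accept=S3,S4; S0-p>S1; S0-q>S2; S1-p>S3; S1-q>S4; S2-p>S5; S2-q>S6; S3-p>S3; S3-q>S4; S4-p>S5; S4-q>S6; S5-p>S3; S5-q>S4; S6-p>S5; S6-q>S6

A DFA must remember the last 2 symbols (since which symbol is second-to-last isn't known until the input ends). Use one state per possible window of the last ≤2 symbols; accept from those whose window starts with `p`.
With 7 states:
        p   q  
>  S0   S1  S2 
   S1   S3  S4 
   S2   S5  S6 
 * S3   S3  S4 
 * S4   S5  S6 
   S5   S3  S4 
   S6   S5  S6 
(> = start, * = accepting)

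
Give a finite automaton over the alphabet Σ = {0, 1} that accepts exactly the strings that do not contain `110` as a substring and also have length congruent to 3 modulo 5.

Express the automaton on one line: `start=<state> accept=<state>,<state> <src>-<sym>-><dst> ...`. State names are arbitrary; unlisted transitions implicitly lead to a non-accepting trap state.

Run two small machines in parallel and take their product. The first has 4 states tracking partial matches of the forbidden pattern `110`; the second has 5 states tracking the input length modulo 5. A product state is a pair (one from each), accepting exactly when both do. Equivalent product states are then merged.
With 16 states:
          0    1  
>  s0     s1   s2 
   s1     s3   s4 
   s2     s3   s5 
   s3     s6   s7 
   s4     s6   s8 
   s5     s9   s8 
 * s6    s10  s11 
 * s7    s10  s12 
 * s8     s9  s12 
   s9     s9   s9 
   s10    s0  s13 
   s11    s0  s14 
   s12    s9  s14 
   s13    s1  s15 
   s14    s9  s15 
   s15    s9   s5 
(> = start, * = accepting)

start=s0 accept=s6,s7,s8 s0-0->s1 s0-1->s2 s1-0->s3 s1-1->s4 s2-0->s3 s2-1->s5 s3-0->s6 s3-1->s7 s4-0->s6 s4-1->s8 s5-0->s9 s5-1->s8 s6-0->s10 s6-1->s11 s7-0->s10 s7-1->s12 s8-0->s9 s8-1->s12 s9-0->s9 s9-1->s9 s10-0->s0 s10-1->s13 s11-0->s0 s11-1->s14 s12-0->s9 s12-1->s14 s13-0->s1 s13-1->s15 s14-0->s9 s14-1->s15 s15-0->s9 s15-1->s5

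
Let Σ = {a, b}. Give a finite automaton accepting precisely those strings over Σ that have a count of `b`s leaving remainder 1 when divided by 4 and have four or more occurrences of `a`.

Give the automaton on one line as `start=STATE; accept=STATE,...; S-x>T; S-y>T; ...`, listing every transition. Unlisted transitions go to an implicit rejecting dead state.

start=q0; accept=q15,q18; q0-a>q1; q0-b>q2; q1-a>q3; q1-b>q4; q2-a>q4; q2-b>q5; q3-a>q6; q3-b>q7; q4-a>q7; q4-b>q8; q5-a>q8; q5-b>q9; q6-a>q10; q6-b>q11; q7-a>q11; q7-b>q12; q8-a>q12; q8-b>q13; q9-a>q13; q9-b>q0; q10-a>q14; q10-b>q15; q11-a>q15; q11-b>q16; q12-a>q16; q12-b>q17; q13-a>q17; q13-b>q1; q14-a>q14; q14-b>q18; q15-a>q18; q15-b>q19; q16-a>q19; q16-b>q20; q17-a>q20; q17-b>q3; q18-a>q18; q18-b>q21; q19-a>q21; q19-b>q22; q20-a>q22; q20-b>q6; q21-a>q21; q21-b>q23; q22-a>q23; q22-b>q10; q23-a>q23; q23-b>q14

Build one automaton per condition and run them in lockstep. The first has 4 states tracking the count of `b`s modulo 4; the second has 6 states tracking the count of `a`s, saturating at 5. A product state is a pair (one from each), accepting exactly when both do.
A 24-state machine:
          a    b  
>  q0     q1   q2 
   q1     q3   q4 
   q2     q4   q5 
   q3     q6   q7 
   q4     q7   q8 
   q5     q8   q9 
   q6    q10  q11 
   q7    q11  q12 
   q8    q12  q13 
   q9    q13   q0 
   q10   q14  q15 
   q11   q15  q16 
   q12   q16  q17 
   q13   q17   q1 
   q14   q14  q18 
 * q15   q18  q19 
   q16   q19  q20 
   q17   q20   q3 
 * q18   q18  q21 
   q19   q21  q22 
   q20   q22   q6 
   q21   q21  q23 
   q22   q23  q10 
   q23   q23  q14 
(> = start, * = accepting)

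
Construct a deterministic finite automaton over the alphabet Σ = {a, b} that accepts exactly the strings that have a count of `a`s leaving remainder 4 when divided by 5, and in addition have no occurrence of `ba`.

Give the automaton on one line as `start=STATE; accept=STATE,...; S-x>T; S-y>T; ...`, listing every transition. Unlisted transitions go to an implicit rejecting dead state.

start=q0; accept=q5,q6; q0-a>q1; q0-b>q2; q1-a>q3; q1-b>q2; q2-a>q2; q2-b>q2; q3-a>q4; q3-b>q2; q4-a>q5; q4-b>q2; q5-a>q0; q5-b>q6; q6-a>q2; q6-b>q6

Run two small machines in parallel and take their product. The first has 5 states tracking the count of `a`s modulo 5; the second has 3 states tracking partial matches of the forbidden pattern `ba`. A product state is a pair (one from each), accepting exactly when both do. After merging equivalent states the machine shrinks.
7 states suffice.
        a   b  
>  q0   q1  q2 
   q1   q3  q2 
   q2   q2  q2 
   q3   q4  q2 
   q4   q5  q2 
 * q5   q0  q6 
 * q6   q2  q6 
(> = start, * = accepting)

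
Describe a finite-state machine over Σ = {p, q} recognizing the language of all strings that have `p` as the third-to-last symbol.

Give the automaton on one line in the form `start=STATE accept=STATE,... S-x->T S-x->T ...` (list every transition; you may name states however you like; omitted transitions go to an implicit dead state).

Because acceptance depends on a position counted from the end, the machine has to buffer the most recent 3 symbols. Make each state the string of the last up-to-3 symbols read; on input `x` shift the window left and append `x`. Accept when the buffered window has length 3 and begins with `p`.
15 states suffice.
       p  q 
>  A   B  C 
   B   D  E 
   C   F  G 
   D   H  I 
   E   J  K 
   F   L  M 
   G   N  O 
 * H   H  I 
 * I   J  K 
 * J   L  M 
 * K   N  O 
   L   H  I 
   M   J  K 
   N   L  M 
   O   N  O 
(> = start, * = accepting)

start=A accept=H,I,J,K A-p->B A-q->C B-p->D B-q->E C-p->F C-q->G D-p->H D-q->I E-p->J E-q->K F-p->L F-q->M G-p->N G-q->O H-p->H H-q->I I-p->J I-q->K J-p->L J-q->M K-p->N K-q->O L-p->H L-q->I M-p->J M-q->K N-p->L N-q->M O-p->N O-q->O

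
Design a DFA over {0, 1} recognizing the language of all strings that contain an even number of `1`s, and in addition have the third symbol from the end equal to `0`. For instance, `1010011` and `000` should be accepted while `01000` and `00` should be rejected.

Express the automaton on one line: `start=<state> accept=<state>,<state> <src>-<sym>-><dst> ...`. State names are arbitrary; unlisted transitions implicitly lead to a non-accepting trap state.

start=s0 accept=s6,s7,s10,s11 s0-0->s1 s0-1->s2 s1-0->s3 s1-1->s4 s2-0->s5 s2-1->s0 s3-0->s6 s3-1->s4 s4-0->s5 s4-1->s7 s5-0->s8 s5-1->s9 s6-0->s6 s6-1->s4 s7-0->s1 s7-1->s2 s8-0->s8 s8-1->s10 s9-0->s11 s9-1->s2 s10-0->s11 s10-1->s2 s11-0->s3 s11-1->s4

Build one automaton per condition and run them in lockstep. One (2 states) tracks the count of `1`s modulo 2; the other (15 states) tracks the last 3 symbols read. Each combined state is a pair, one component from each; accept when both components accept. After merging equivalent states the machine shrinks.
With 12 states:
          0    1  
>  s0     s1   s2 
   s1     s3   s4 
   s2     s5   s0 
   s3     s6   s4 
   s4     s5   s7 
   s5     s8   s9 
 * s6     s6   s4 
 * s7     s1   s2 
   s8     s8  s10 
   s9    s11   s2 
 * s10   s11   s2 
 * s11    s3   s4 
(> = start, * = accepting)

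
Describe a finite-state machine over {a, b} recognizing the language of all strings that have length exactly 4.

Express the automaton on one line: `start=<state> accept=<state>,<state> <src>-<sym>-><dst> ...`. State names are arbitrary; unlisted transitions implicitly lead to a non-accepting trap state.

start=S0 accept=S4 S0-a->S1 S0-b->S1 S1-a->S2 S1-b->S2 S2-a->S3 S2-b->S3 S3-a->S4 S3-b->S4 S4-a->S5 S4-b->S5 S5-a->S5 S5-b->S5

We only need to distinguish lengths 0, 1, …, 4, and '>4'. Chain S0 → S1 → S2 → S3 → S4 → S5 on every symbol, with S5 looping. Accepting states: {S4}.
6 states suffice.
        a   b  
>  S0   S1  S1 
   S1   S2  S2 
   S2   S3  S3 
   S3   S4  S4 
 * S4   S5  S5 
   S5   S5  S5 
(> = start, * = accepting)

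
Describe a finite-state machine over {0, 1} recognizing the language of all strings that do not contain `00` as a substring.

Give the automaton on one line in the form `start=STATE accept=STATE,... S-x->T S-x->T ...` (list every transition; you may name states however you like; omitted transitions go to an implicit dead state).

start=s0 accept=s0,s1 s0-0->s1 s0-1->s0 s1-0->s2 s1-1->s0 s2-0->s2 s2-1->s2

Track partial matches of the forbidden pattern `00`. State s2 is a dead state reached once `00` has occurred; every other state accepts. s0 means no part of `00` is currently matched.
        0   1  
>* s0   s1  s0 
 * s1   s2  s0 
   s2   s2  s2 
(> = start, * = accepting)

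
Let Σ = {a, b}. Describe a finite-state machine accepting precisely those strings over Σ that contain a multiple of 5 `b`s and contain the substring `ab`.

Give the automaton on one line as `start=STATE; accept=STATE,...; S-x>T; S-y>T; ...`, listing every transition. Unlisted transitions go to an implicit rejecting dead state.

Handle the two conditions separately and then intersect. One (5 states) tracks the count of `b`s modulo 5; the other (3 states) tracks whether and how much of `ab` has been seen. Each combined state is a pair, one component from each; accept when both components accept.
With 15 states:
          a    b  
>  s0     s1   s2 
   s1     s1   s3 
   s2     s4   s5 
   s3     s3   s6 
   s4     s4   s6 
   s5     s7   s8 
   s6     s6   s9 
   s7     s7   s9 
   s8    s10  s11 
   s9     s9  s12 
   s10   s10  s12 
   s11   s13   s0 
   s12   s12  s14 
   s13   s13  s14 
 * s14   s14   s3 
(> = start, * = accepting)

start=s0; accept=s14; s0-a>s1; s0-b>s2; s1-a>s1; s1-b>s3; s2-a>s4; s2-b>s5; s3-a>s3; s3-b>s6; s4-a>s4; s4-b>s6; s5-a>s7; s5-b>s8; s6-a>s6; s6-b>s9; s7-a>s7; s7-b>s9; s8-a>s10; s8-b>s11; s9-a>s9; s9-b>s12; s10-a>s10; s10-b>s12; s11-a>s13; s11-b>s0; s12-a>s12; s12-b>s14; s13-a>s13; s13-b>s14; s14-a>s14; s14-b>s3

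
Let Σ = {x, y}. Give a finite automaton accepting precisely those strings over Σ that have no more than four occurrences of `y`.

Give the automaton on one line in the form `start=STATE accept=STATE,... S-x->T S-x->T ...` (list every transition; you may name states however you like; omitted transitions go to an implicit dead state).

Only the number of `y`s matters, and only up to 5. Make a chain A → B → C → D → E → F advanced by each `y` (with F absorbing); every other symbol self-loops. The accepting set is {A, B, C, D, E}.
With 6 states:
       x  y 
>* A   A  B 
 * B   B  C 
 * C   C  D 
 * D   D  E 
 * E   E  F 
   F   F  F 
(> = start, * = accepting)

start=A accept=A,B,C,D,E A-x->A A-y->B B-x->B B-y->C C-x->C C-y->D D-x->D D-y->E E-x->E E-y->F F-x->F F-y->F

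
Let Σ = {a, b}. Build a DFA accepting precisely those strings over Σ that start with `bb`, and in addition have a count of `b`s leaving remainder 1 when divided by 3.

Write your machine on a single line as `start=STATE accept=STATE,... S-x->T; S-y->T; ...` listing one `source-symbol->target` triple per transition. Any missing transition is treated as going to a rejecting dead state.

start=S0; accept=S7; S0-a->S1; S0-b->S2; S1-a->S1; S1-b->S3; S2-a->S3; S2-b->S4; S3-a->S3; S3-b->S5; S4-a->S4; S4-b->S6; S5-a->S5; S5-b->S1; S6-a->S6; S6-b->S7; S7-a->S7; S7-b->S4

Run two small machines in parallel and take their product. One (4 states) tracks whether the input so far still matches the prefix `bb`; the other (3 states) tracks the count of `b`s modulo 3. Each combined state is a pair, one component from each; accept when both components accept.
8 states suffice.
        a   b  
>  S0   S1  S2 
   S1   S1  S3 
   S2   S3  S4 
   S3   S3  S5 
   S4   S4  S6 
   S5   S5  S1 
   S6   S6  S7 
 * S7   S7  S4 
(> = start, * = accepting)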